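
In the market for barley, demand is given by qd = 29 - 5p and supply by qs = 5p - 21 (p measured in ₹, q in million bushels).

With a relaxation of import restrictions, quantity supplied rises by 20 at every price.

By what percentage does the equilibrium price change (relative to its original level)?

Solve the original market: 29 - 5p = 5p - 21, hence p = 5 and q = 4.
After the shift, demand is qd = 29 - 5p and supply is qs = 5p - 1.
Clearing the new market: 29 - 5p = 5p - 1, so p = 3 and q = 14.
%Δp = (3 − 5) / 5 × 100 = -40%.

-40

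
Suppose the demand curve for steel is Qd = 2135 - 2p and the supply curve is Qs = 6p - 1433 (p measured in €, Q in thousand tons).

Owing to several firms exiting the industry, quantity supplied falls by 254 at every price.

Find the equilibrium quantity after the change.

1179.5

Before the shock: 2135 - 2p = 6p - 1433 ⇒ 3568 = 8p ⇒ p = 446, Q = 1243.
The shock moves the curves to Qd = 2135 - 2p and Qs = 6p - 1687.
Clearing the new market: 2135 - 2p = 6p - 1687, so p = 477.75 and Q = 1179.5.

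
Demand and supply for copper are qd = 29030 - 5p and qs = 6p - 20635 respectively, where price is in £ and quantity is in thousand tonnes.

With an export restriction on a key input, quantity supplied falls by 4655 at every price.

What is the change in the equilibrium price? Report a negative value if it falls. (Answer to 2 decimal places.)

+423.18

Solve the original market: 29030 - 5p = 6p - 20635, hence p = 4515 and q = 6455.
With the change applied: demand qd = 29030 - 5p, supply qs = 6p - 25290.
Setting them equal: 29030 - 5p = 6p - 25290 → 54320 = 11p, so p = 54320/11 ≈ 4938.1818 and q = 47730/11 ≈ 4339.0909.
Δp = 4938.1818 − 4515 = +423.18.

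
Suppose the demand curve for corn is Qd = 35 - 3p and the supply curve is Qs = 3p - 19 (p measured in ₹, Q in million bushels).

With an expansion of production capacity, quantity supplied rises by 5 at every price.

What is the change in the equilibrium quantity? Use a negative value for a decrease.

Before the shock: 35 - 3p = 3p - 19 ⇒ 54 = 6p ⇒ p = 9, Q = 8.
The new curves are Qd = 35 - 3p (demand) and Qs = 3p - 14 (supply).
Equate the new curves: 35 - 3p = 3p - 14, giving 49 = 6p, p = 49/6 ≈ 8.1667, Q = 10.5.
ΔQ = 10.5 − 8 = +2.5.

+2.5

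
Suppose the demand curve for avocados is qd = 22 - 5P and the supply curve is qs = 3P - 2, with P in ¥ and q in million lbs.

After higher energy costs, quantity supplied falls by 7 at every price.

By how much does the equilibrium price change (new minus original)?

Original equilibrium: 22 - 5P = 3P - 2 gives 24 = 8P, so P = 3 and q = 7.
The new curves are qd = 22 - 5P (demand) and qs = 3P - 9 (supply).
Setting them equal: 22 - 5P = 3P - 9 → 31 = 8P, so P = 3.875 and q = 2.625.
ΔP = 3.875 − 3 = +0.875.

+0.875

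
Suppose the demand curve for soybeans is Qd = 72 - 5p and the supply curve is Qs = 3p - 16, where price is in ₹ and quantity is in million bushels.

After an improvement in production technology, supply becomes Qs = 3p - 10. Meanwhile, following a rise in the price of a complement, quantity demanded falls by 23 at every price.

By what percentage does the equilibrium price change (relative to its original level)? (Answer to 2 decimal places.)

-32.95

Original equilibrium: 72 - 5p = 3p - 16 gives 88 = 8p, so p = 11 and Q = 17.
The shock moves the curves to Qd = 49 - 5p and Qs = 3p - 10.
Setting them equal: 49 - 5p = 3p - 10 → 59 = 8p, so p = 7.375 and Q = 12.125.
%Δp = (7.375 − 11) / 11 × 100 = -32.95%.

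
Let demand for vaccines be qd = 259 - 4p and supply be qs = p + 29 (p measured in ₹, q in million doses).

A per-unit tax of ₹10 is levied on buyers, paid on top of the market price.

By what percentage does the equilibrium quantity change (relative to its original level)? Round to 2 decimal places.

-10.67

Before the shock: 259 - 4p = p + 29 ⇒ 230 = 5p ⇒ p = 46, q = 75.
Since buyers pay the price plus the tax, the effective demand curve becomes qd = 219 - 4p.
Equate the new curves: 219 - 4p = p + 29, giving 190 = 5p, p = 38, q = 67.
%Δq = (67 − 75) / 75 × 100 = -10.67%.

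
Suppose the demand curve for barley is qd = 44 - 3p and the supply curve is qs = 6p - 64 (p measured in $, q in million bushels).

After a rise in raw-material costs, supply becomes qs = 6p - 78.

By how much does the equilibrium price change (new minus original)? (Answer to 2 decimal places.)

+1.56

Original equilibrium: 44 - 3p = 6p - 64 gives 108 = 9p, so p = 12 and q = 8.
The new curves are qd = 44 - 3p (demand) and qs = 6p - 78 (supply).
New equilibrium: 44 - 3p = 6p - 78 ⇒ 122 = 9p ⇒ p = 122/9 ≈ 13.5556, q = 10/3 ≈ 3.3333.
Δp = 13.5556 − 12 = +1.56.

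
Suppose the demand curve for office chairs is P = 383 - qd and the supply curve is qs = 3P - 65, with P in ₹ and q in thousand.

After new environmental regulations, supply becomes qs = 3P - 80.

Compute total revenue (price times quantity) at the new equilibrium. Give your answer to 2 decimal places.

Before the shock: 383 - P = 3P - 65 ⇒ 448 = 4P ⇒ P = 112, q = 271.
The shock moves the curves to qd = 383 - P and qs = 3P - 80.
Clearing the new market: 383 - P = 3P - 80, so P = 115.75 and q = 267.25.
New expenditure = 115.75 × 267.25 = 30934.19.

30934.19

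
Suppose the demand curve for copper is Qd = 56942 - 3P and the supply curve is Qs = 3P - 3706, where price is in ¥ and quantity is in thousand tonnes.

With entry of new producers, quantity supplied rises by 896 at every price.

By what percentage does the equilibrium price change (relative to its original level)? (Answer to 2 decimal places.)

-1.48

Initially, 56942 - 3P = 3P - 3706, so 60648 = 6P and P = 10108, Q = 26618.
The new curves are Qd = 56942 - 3P (demand) and Qs = 3P - 2810 (supply).
Setting them equal: 56942 - 3P = 3P - 2810 → 59752 = 6P, so P = 29876/3 ≈ 9958.6667 and Q = 27066.
%ΔP = (9958.6667 − 10108) / 10108 × 100 = -1.48%.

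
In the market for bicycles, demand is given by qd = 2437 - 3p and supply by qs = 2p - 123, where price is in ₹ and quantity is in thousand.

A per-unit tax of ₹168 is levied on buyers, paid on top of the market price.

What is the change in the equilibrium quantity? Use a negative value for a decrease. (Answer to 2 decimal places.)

-201.60

Initially, 2437 - 3p = 2p - 123, so 2560 = 5p and p = 512, q = 901.
Since buyers pay the price plus the tax, the effective demand curve becomes qd = 1933 - 3p.
Setting them equal: 1933 - 3p = 2p - 123 → 2056 = 5p, so p = 411.2 and q = 699.4.
Δq = 699.4 − 901 = -201.60.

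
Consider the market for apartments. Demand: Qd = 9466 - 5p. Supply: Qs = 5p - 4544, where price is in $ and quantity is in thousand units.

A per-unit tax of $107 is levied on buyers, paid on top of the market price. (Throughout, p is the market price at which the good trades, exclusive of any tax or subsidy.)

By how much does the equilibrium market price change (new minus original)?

Original equilibrium: 9466 - 5p = 5p - 4544 gives 14010 = 10p, so p = 1401 and Q = 2461.
Since buyers pay the price plus the tax, the effective demand curve becomes Qd = 8931 - 5p.
Equate the new curves: 8931 - 5p = 5p - 4544, giving 13475 = 10p, p = 1347.5, Q = 2193.5.
Δp = 1347.5 − 1401 = -53.5.

-53.5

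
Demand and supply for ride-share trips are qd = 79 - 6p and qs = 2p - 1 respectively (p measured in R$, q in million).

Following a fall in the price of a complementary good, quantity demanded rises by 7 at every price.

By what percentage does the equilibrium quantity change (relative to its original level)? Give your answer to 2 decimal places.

+9.21

Before the shock: 79 - 6p = 2p - 1 ⇒ 80 = 8p ⇒ p = 10, q = 19.
With the change applied: demand qd = 86 - 6p, supply qs = 2p - 1.
Clearing the new market: 86 - 6p = 2p - 1, so p = 10.875 and q = 20.75.
%Δq = (20.75 − 19) / 19 × 100 = +9.21%.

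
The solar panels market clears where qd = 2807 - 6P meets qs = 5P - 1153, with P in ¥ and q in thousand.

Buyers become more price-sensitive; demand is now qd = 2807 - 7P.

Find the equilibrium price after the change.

Initially, 2807 - 6P = 5P - 1153, so 3960 = 11P and P = 360, q = 647.
The new curves are qd = 2807 - 7P (demand) and qs = 5P - 1153 (supply).
Equate the new curves: 2807 - 7P = 5P - 1153, giving 3960 = 12P, P = 330, q = 497.

330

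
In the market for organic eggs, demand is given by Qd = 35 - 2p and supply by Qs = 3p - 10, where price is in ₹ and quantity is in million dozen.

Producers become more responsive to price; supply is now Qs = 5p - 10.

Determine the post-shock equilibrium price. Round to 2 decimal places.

Initially, 35 - 2p = 3p - 10, so 45 = 5p and p = 9, Q = 17.
After the shift, demand is Qd = 35 - 2p and supply is Qs = 5p - 10.
Clearing the new market: 35 - 2p = 5p - 10, so p = 45/7 ≈ 6.4286 and Q = 155/7 ≈ 22.1429.

6.43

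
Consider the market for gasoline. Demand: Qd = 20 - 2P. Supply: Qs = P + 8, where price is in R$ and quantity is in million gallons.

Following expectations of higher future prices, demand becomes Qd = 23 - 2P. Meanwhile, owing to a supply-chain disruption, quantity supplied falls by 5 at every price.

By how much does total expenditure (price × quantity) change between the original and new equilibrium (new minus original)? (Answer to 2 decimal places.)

Original equilibrium: 20 - 2P = P + 8 gives 12 = 3P, so P = 4 and Q = 12.
After the shift, demand is Qd = 23 - 2P and supply is Qs = P + 3.
Equate the new curves: 23 - 2P = P + 3, giving 20 = 3P, P = 20/3 ≈ 6.6667, Q = 29/3 ≈ 9.6667.
Expenditure moves from 4×12 = 48 to 6.6667×9.6667 = 64.4444; change = +16.44.

+16.44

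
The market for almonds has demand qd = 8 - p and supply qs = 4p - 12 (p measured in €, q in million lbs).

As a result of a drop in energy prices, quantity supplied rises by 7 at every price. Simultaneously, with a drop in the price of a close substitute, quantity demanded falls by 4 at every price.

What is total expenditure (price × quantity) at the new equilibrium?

3.96

Before the shock: 8 - p = 4p - 12 ⇒ 20 = 5p ⇒ p = 4, q = 4.
After the shift, demand is qd = 4 - p and supply is qs = 4p - 5.
Setting them equal: 4 - p = 4p - 5 → 9 = 5p, so p = 1.8 and q = 2.2.
New expenditure = 1.8 × 2.2 = 3.96.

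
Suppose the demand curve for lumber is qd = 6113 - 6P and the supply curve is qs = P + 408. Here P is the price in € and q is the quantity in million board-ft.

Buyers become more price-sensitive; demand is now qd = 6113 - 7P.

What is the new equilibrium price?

Original equilibrium: 6113 - 6P = P + 408 gives 5705 = 7P, so P = 815 and q = 1223.
The shock moves the curves to qd = 6113 - 7P and qs = P + 408.
New equilibrium: 6113 - 7P = P + 408 ⇒ 5705 = 8P ⇒ P = 713.125, q = 1121.125.

713.125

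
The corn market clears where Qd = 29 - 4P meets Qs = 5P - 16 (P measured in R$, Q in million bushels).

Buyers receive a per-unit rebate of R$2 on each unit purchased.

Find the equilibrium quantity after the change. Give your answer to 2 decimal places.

Initially, 29 - 4P = 5P - 16, so 45 = 9P and P = 5, Q = 9.
Since buyers' out-of-pocket price is the market price minus the rebate, the effective demand curve becomes Qd = 37 - 4P.
New equilibrium: 37 - 4P = 5P - 16 ⇒ 53 = 9P ⇒ P = 53/9 ≈ 5.8889, Q = 121/9 ≈ 13.4444.

13.44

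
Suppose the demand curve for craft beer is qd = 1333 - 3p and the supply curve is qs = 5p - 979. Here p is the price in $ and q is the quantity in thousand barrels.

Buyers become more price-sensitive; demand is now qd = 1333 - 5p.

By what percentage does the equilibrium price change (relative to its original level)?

Before the shock: 1333 - 3p = 5p - 979 ⇒ 2312 = 8p ⇒ p = 289, q = 466.
After the shift, demand is qd = 1333 - 5p and supply is qs = 5p - 979.
Clearing the new market: 1333 - 5p = 5p - 979, so p = 231.2 and q = 177.
%Δp = (231.2 − 289) / 289 × 100 = -20%.

-20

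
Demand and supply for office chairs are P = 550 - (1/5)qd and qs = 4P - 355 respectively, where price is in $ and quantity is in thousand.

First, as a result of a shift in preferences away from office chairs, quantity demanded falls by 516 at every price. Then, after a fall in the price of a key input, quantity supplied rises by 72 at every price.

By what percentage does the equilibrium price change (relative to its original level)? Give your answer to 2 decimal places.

Solve the original market: 2750 - 5P = 4P - 355, hence P = 345 and q = 1025.
The shock moves the curves to qd = 2234 - 5P and qs = 4P - 283.
Clearing the new market: 2234 - 5P = 4P - 283, so P = 839/3 ≈ 279.6667 and q = 2507/3 ≈ 835.6667.
%ΔP = (279.6667 − 345) / 345 × 100 = -18.94%.

-18.94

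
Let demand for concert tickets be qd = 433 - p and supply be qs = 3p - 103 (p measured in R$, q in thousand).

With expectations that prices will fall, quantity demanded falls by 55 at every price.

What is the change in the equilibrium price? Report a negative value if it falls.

-13.75

Solve the original market: 433 - p = 3p - 103, hence p = 134 and q = 299.
With the change applied: demand qd = 378 - p, supply qs = 3p - 103.
Equate the new curves: 378 - p = 3p - 103, giving 481 = 4p, p = 120.25, q = 257.75.
Δp = 120.25 − 134 = -13.75.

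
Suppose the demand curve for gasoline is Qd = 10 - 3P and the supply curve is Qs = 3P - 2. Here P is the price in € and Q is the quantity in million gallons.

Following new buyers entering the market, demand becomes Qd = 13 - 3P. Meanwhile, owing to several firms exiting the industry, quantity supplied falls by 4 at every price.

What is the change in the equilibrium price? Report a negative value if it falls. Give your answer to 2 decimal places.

+1.17

Initially, 10 - 3P = 3P - 2, so 12 = 6P and P = 2, Q = 4.
The new curves are Qd = 13 - 3P (demand) and Qs = 3P - 6 (supply).
Setting them equal: 13 - 3P = 3P - 6 → 19 = 6P, so P = 19/6 ≈ 3.1667 and Q = 3.5.
ΔP = 3.1667 − 2 = +1.17.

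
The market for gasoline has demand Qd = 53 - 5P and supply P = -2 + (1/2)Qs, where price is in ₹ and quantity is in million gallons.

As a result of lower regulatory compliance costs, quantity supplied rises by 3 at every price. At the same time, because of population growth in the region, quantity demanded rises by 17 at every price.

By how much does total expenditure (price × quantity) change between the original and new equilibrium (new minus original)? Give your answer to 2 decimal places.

+99.00

Initially, 53 - 5P = 2P + 4, so 49 = 7P and P = 7, Q = 18.
After the shift, demand is Qd = 70 - 5P and supply is Qs = 2P + 7.
Clearing the new market: 70 - 5P = 2P + 7, so P = 9 and Q = 25.
Expenditure moves from 7×18 = 126 to 9×25 = 225; change = +99.00.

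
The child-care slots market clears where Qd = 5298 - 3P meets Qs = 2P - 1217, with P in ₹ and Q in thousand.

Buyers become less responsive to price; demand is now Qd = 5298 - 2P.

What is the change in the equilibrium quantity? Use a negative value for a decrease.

Original equilibrium: 5298 - 3P = 2P - 1217 gives 6515 = 5P, so P = 1303 and Q = 1389.
The new curves are Qd = 5298 - 2P (demand) and Qs = 2P - 1217 (supply).
Clearing the new market: 5298 - 2P = 2P - 1217, so P = 1628.75 and Q = 2040.5.
ΔQ = 2040.5 − 1389 = +651.5.

+651.5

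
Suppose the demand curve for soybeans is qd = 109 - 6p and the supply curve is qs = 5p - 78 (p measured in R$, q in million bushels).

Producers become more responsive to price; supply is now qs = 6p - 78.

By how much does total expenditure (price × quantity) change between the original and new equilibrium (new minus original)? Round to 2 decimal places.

Before the shock: 109 - 6p = 5p - 78 ⇒ 187 = 11p ⇒ p = 17, q = 7.
After the shift, demand is qd = 109 - 6p and supply is qs = 6p - 78.
New equilibrium: 109 - 6p = 6p - 78 ⇒ 187 = 12p ⇒ p = 187/12 ≈ 15.5833, q = 15.5.
Expenditure moves from 17×7 = 119 to 15.5833×15.5 = 241.5417; change = +122.54.

+122.54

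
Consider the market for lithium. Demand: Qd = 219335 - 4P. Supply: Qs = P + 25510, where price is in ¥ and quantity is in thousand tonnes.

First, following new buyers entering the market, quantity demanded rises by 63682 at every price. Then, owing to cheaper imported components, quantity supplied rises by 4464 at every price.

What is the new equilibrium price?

50608.6

Initially, 219335 - 4P = P + 25510, so 193825 = 5P and P = 38765, Q = 64275.
The new curves are Qd = 283017 - 4P (demand) and Qs = P + 29974 (supply).
New equilibrium: 283017 - 4P = P + 29974 ⇒ 253043 = 5P ⇒ P = 50608.6, Q = 80582.6.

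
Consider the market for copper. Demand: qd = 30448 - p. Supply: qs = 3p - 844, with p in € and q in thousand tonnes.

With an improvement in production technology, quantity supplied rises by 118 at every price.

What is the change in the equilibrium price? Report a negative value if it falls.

Initially, 30448 - p = 3p - 844, so 31292 = 4p and p = 7823, q = 22625.
After the shift, demand is qd = 30448 - p and supply is qs = 3p - 726.
Clearing the new market: 30448 - p = 3p - 726, so p = 7793.5 and q = 22654.5.
Δp = 7793.5 − 7823 = -29.5.

-29.5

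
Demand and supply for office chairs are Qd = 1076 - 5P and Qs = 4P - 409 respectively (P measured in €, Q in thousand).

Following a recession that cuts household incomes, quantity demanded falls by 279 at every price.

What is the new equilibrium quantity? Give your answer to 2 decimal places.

127.00

Original equilibrium: 1076 - 5P = 4P - 409 gives 1485 = 9P, so P = 165 and Q = 251.
The new curves are Qd = 797 - 5P (demand) and Qs = 4P - 409 (supply).
Setting them equal: 797 - 5P = 4P - 409 → 1206 = 9P, so P = 134 and Q = 127.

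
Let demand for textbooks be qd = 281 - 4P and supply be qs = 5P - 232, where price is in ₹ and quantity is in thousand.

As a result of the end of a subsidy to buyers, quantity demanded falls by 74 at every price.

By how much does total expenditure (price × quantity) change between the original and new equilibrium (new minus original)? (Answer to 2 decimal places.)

Initially, 281 - 4P = 5P - 232, so 513 = 9P and P = 57, q = 53.
The shock moves the curves to qd = 207 - 4P and qs = 5P - 232.
Equate the new curves: 207 - 4P = 5P - 232, giving 439 = 9P, P = 439/9 ≈ 48.7778, q = 107/9 ≈ 11.8889.
Expenditure moves from 57×53 = 3021 to 48.7778×11.8889 = 579.9136; change = -2441.09.

-2441.09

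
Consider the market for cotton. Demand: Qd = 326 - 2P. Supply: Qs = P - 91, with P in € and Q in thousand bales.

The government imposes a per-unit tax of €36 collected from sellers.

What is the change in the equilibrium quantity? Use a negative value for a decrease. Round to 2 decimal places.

Before the shock: 326 - 2P = P - 91 ⇒ 417 = 3P ⇒ P = 139, Q = 48.
Since sellers keep the price net of the tax, the effective supply curve becomes Qs = P - 127.
Clearing the new market: 326 - 2P = P - 127, so P = 151 and Q = 24.
ΔQ = 24 − 48 = -24.00.

-24.00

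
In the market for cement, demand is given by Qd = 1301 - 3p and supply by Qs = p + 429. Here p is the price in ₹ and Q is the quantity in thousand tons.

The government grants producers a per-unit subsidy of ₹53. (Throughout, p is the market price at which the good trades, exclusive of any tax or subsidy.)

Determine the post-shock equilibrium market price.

204.75

Initially, 1301 - 3p = p + 429, so 872 = 4p and p = 218, Q = 647.
Since sellers receive the price plus the subsidy, the effective supply curve becomes Qs = p + 482.
Equate the new curves: 1301 - 3p = p + 482, giving 819 = 4p, p = 204.75, Q = 686.75.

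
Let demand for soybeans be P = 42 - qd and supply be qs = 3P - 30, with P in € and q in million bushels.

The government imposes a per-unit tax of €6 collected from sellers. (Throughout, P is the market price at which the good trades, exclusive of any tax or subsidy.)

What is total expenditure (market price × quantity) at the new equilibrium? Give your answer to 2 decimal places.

Solve the original market: 42 - P = 3P - 30, hence P = 18 and q = 24.
Since sellers keep the price net of the tax, the effective supply curve becomes qs = 3P - 48.
New equilibrium: 42 - P = 3P - 48 ⇒ 90 = 4P ⇒ P = 22.5, q = 19.5.
New expenditure = 22.5 × 19.5 = 438.75.

438.75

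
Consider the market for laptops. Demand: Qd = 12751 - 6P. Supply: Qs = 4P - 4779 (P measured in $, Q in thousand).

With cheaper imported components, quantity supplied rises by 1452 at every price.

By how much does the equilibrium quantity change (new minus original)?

+871.2

Original equilibrium: 12751 - 6P = 4P - 4779 gives 17530 = 10P, so P = 1753 and Q = 2233.
The new curves are Qd = 12751 - 6P (demand) and Qs = 4P - 3327 (supply).
Equate the new curves: 12751 - 6P = 4P - 3327, giving 16078 = 10P, P = 1607.8, Q = 3104.2.
ΔQ = 3104.2 − 2233 = +871.2.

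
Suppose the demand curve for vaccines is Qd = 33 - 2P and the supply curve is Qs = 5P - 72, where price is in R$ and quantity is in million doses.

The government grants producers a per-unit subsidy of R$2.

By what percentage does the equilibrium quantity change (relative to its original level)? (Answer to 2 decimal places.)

+95.24

Original equilibrium: 33 - 2P = 5P - 72 gives 105 = 7P, so P = 15 and Q = 3.
Since sellers receive the price plus the subsidy, the effective supply curve becomes Qs = 5P - 62.
Clearing the new market: 33 - 2P = 5P - 62, so P = 95/7 ≈ 13.5714 and Q = 41/7 ≈ 5.8571.
%ΔQ = (5.8571 − 3) / 3 × 100 = +95.24%.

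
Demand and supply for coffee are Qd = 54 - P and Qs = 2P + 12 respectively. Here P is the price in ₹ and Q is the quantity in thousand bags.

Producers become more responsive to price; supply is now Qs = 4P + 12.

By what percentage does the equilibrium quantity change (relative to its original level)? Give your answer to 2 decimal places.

+14.00

Initially, 54 - P = 2P + 12, so 42 = 3P and P = 14, Q = 40.
After the shift, demand is Qd = 54 - P and supply is Qs = 4P + 12.
New equilibrium: 54 - P = 4P + 12 ⇒ 42 = 5P ⇒ P = 8.4, Q = 45.6.
%ΔQ = (45.6 − 40) / 40 × 100 = +14.00%.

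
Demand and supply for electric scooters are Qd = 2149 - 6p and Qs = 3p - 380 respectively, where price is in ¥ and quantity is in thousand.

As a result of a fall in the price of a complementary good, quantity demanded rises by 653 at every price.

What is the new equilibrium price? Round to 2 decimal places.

353.56

Before the shock: 2149 - 6p = 3p - 380 ⇒ 2529 = 9p ⇒ p = 281, Q = 463.
With the change applied: demand Qd = 2802 - 6p, supply Qs = 3p - 380.
Setting them equal: 2802 - 6p = 3p - 380 → 3182 = 9p, so p = 3182/9 ≈ 353.5556 and Q = 2042/3 ≈ 680.6667.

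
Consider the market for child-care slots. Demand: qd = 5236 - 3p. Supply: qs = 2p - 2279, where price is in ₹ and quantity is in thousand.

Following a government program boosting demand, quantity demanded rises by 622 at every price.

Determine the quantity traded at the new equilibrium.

Original equilibrium: 5236 - 3p = 2p - 2279 gives 7515 = 5p, so p = 1503 and q = 727.
With the change applied: demand qd = 5858 - 3p, supply qs = 2p - 2279.
Equate the new curves: 5858 - 3p = 2p - 2279, giving 8137 = 5p, p = 1627.4, q = 975.8.

975.8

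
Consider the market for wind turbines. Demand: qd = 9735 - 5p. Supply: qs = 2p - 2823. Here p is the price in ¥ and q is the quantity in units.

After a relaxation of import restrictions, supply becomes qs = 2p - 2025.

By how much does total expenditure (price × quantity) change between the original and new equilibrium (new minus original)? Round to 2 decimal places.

Before the shock: 9735 - 5p = 2p - 2823 ⇒ 12558 = 7p ⇒ p = 1794, q = 765.
The shock moves the curves to qd = 9735 - 5p and qs = 2p - 2025.
Equate the new curves: 9735 - 5p = 2p - 2025, giving 11760 = 7p, p = 1680, q = 1335.
Expenditure moves from 1794×765 = 1372410 to 1680×1335 = 2242800; change = +870390.00.

+870390.00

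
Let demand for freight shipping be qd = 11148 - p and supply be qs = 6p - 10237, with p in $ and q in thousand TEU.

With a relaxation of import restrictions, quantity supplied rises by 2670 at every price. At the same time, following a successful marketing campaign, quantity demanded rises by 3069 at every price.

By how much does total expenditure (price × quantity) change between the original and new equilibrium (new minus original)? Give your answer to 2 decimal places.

+9834645.00

Before the shock: 11148 - p = 6p - 10237 ⇒ 21385 = 7p ⇒ p = 3055, q = 8093.
The new curves are qd = 14217 - p (demand) and qs = 6p - 7567 (supply).
New equilibrium: 14217 - p = 6p - 7567 ⇒ 21784 = 7p ⇒ p = 3112, q = 11105.
Expenditure moves from 3055×8093 = 24724115 to 3112×11105 = 34558760; change = +9834645.00.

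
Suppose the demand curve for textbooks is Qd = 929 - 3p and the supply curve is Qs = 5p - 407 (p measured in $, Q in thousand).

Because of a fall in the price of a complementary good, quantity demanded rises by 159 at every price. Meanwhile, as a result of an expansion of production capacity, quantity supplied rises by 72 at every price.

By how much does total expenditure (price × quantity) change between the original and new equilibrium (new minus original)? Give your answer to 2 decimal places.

Original equilibrium: 929 - 3p = 5p - 407 gives 1336 = 8p, so p = 167 and Q = 428.
The shock moves the curves to Qd = 1088 - 3p and Qs = 5p - 335.
Clearing the new market: 1088 - 3p = 5p - 335, so p = 177.875 and Q = 554.375.
Expenditure moves from 167×428 = 71476 to 177.875×554.375 = 98609.453125; change = +27133.45.

+27133.45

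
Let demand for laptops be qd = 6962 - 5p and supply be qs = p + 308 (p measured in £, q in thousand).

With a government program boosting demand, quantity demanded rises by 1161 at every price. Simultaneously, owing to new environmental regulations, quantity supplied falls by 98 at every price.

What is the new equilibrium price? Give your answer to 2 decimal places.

1318.83

Solve the original market: 6962 - 5p = p + 308, hence p = 1109 and q = 1417.
The shock moves the curves to qd = 8123 - 5p and qs = p + 210.
Equate the new curves: 8123 - 5p = p + 210, giving 7913 = 6p, p = 7913/6 ≈ 1318.8333, q = 9173/6 ≈ 1528.8333.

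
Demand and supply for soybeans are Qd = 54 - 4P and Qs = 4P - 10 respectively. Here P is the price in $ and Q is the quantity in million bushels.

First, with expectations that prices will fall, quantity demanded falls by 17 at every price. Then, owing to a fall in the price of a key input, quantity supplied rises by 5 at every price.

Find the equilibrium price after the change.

Solve the original market: 54 - 4P = 4P - 10, hence P = 8 and Q = 22.
With the change applied: demand Qd = 37 - 4P, supply Qs = 4P - 5.
Clearing the new market: 37 - 4P = 4P - 5, so P = 5.25 and Q = 16.

5.25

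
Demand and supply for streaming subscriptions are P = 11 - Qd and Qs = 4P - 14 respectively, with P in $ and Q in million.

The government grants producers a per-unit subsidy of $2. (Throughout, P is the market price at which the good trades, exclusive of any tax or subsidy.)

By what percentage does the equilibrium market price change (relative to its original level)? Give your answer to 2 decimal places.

-32.00

Original equilibrium: 11 - P = 4P - 14 gives 25 = 5P, so P = 5 and Q = 6.
Since sellers receive the price plus the subsidy, the effective supply curve becomes Qs = 4P - 6.
Equate the new curves: 11 - P = 4P - 6, giving 17 = 5P, P = 3.4, Q = 7.6.
%ΔP = (3.4 − 5) / 5 × 100 = -32.00%.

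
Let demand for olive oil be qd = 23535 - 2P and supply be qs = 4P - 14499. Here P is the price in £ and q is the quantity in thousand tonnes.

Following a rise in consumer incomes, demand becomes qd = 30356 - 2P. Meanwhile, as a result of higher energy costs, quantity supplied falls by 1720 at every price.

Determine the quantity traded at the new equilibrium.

14831

Original equilibrium: 23535 - 2P = 4P - 14499 gives 38034 = 6P, so P = 6339 and q = 10857.
The new curves are qd = 30356 - 2P (demand) and qs = 4P - 16219 (supply).
New equilibrium: 30356 - 2P = 4P - 16219 ⇒ 46575 = 6P ⇒ P = 7762.5, q = 14831.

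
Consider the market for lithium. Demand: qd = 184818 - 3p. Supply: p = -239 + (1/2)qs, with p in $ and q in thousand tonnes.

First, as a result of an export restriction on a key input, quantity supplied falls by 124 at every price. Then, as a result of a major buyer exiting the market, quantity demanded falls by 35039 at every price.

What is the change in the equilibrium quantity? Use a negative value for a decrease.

-14090

Original equilibrium: 184818 - 3p = 2p + 478 gives 184340 = 5p, so p = 36868 and q = 74214.
With the change applied: demand qd = 149779 - 3p, supply qs = 2p + 354.
Setting them equal: 149779 - 3p = 2p + 354 → 149425 = 5p, so p = 29885 and q = 60124.
Δq = 60124 − 74214 = -14090.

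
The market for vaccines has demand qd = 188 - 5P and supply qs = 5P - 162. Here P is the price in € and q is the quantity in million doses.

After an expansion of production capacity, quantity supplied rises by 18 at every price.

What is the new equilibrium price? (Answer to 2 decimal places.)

33.20

Initially, 188 - 5P = 5P - 162, so 350 = 10P and P = 35, q = 13.
With the change applied: demand qd = 188 - 5P, supply qs = 5P - 144.
Setting them equal: 188 - 5P = 5P - 144 → 332 = 10P, so P = 33.2 and q = 22.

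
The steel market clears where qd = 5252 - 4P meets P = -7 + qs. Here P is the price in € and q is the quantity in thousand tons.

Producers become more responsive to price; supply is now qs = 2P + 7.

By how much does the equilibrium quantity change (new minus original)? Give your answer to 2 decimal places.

+699.33

Original equilibrium: 5252 - 4P = P + 7 gives 5245 = 5P, so P = 1049 and q = 1056.
With the change applied: demand qd = 5252 - 4P, supply qs = 2P + 7.
Setting them equal: 5252 - 4P = 2P + 7 → 5245 = 6P, so P = 5245/6 ≈ 874.1667 and q = 5266/3 ≈ 1755.3333.
Δq = 1755.3333 − 1056 = +699.33.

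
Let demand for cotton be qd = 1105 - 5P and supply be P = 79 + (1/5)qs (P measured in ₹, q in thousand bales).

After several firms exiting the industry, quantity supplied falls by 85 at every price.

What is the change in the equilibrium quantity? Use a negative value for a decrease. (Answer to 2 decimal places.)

Solve the original market: 1105 - 5P = 5P - 395, hence P = 150 and q = 355.
The shock moves the curves to qd = 1105 - 5P and qs = 5P - 480.
Clearing the new market: 1105 - 5P = 5P - 480, so P = 158.5 and q = 312.5.
Δq = 312.5 − 355 = -42.50.

-42.50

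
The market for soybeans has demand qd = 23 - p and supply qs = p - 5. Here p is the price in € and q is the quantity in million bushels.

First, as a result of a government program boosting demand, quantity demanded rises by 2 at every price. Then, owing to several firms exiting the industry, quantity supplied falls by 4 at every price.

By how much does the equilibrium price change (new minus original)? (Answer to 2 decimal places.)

+3.00

Before the shock: 23 - p = p - 5 ⇒ 28 = 2p ⇒ p = 14, q = 9.
The shock moves the curves to qd = 25 - p and qs = p - 9.
Setting them equal: 25 - p = p - 9 → 34 = 2p, so p = 17 and q = 8.
Δp = 17 − 14 = +3.00.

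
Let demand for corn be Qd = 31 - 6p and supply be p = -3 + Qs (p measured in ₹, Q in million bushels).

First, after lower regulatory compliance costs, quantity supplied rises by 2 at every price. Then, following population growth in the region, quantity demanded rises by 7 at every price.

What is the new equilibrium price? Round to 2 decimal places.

4.71

Before the shock: 31 - 6p = p + 3 ⇒ 28 = 7p ⇒ p = 4, Q = 7.
The shock moves the curves to Qd = 38 - 6p and Qs = p + 5.
New equilibrium: 38 - 6p = p + 5 ⇒ 33 = 7p ⇒ p = 33/7 ≈ 4.7143, Q = 68/7 ≈ 9.7143.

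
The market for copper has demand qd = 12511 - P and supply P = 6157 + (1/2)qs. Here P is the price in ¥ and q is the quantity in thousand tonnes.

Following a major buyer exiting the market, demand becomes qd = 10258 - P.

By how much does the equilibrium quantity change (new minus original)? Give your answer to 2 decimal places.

-1502.00

Before the shock: 12511 - P = 2P - 12314 ⇒ 24825 = 3P ⇒ P = 8275, q = 4236.
After the shift, demand is qd = 10258 - P and supply is qs = 2P - 12314.
New equilibrium: 10258 - P = 2P - 12314 ⇒ 22572 = 3P ⇒ P = 7524, q = 2734.
Δq = 2734 − 4236 = -1502.00.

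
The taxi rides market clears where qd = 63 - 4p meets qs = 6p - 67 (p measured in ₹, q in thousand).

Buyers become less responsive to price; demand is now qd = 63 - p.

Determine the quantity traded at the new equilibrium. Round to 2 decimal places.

Initially, 63 - 4p = 6p - 67, so 130 = 10p and p = 13, q = 11.
With the change applied: demand qd = 63 - p, supply qs = 6p - 67.
New equilibrium: 63 - p = 6p - 67 ⇒ 130 = 7p ⇒ p = 130/7 ≈ 18.5714, q = 311/7 ≈ 44.4286.

44.43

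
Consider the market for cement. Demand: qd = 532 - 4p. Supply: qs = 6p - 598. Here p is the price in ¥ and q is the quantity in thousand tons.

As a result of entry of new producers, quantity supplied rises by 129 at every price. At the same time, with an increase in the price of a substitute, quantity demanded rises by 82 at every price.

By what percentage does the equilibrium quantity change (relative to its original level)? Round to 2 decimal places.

Solve the original market: 532 - 4p = 6p - 598, hence p = 113 and q = 80.
After the shift, demand is qd = 614 - 4p and supply is qs = 6p - 469.
New equilibrium: 614 - 4p = 6p - 469 ⇒ 1083 = 10p ⇒ p = 108.3, q = 180.8.
%Δq = (180.8 − 80) / 80 × 100 = +126.00%.

+126.00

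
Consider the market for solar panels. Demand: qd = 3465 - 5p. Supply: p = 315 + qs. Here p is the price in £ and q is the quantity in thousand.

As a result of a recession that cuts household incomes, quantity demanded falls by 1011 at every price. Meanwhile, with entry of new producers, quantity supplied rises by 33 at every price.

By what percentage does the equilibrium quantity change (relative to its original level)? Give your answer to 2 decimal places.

Initially, 3465 - 5p = p - 315, so 3780 = 6p and p = 630, q = 315.
The new curves are qd = 2454 - 5p (demand) and qs = p - 282 (supply).
Equate the new curves: 2454 - 5p = p - 282, giving 2736 = 6p, p = 456, q = 174.
%Δq = (174 − 315) / 315 × 100 = -44.76%.

-44.76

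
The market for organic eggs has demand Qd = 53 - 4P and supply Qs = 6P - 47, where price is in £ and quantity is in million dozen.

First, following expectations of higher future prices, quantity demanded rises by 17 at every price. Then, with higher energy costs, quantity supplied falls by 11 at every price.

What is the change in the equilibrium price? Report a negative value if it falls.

+2.8

Solve the original market: 53 - 4P = 6P - 47, hence P = 10 and Q = 13.
After the shift, demand is Qd = 70 - 4P and supply is Qs = 6P - 58.
Setting them equal: 70 - 4P = 6P - 58 → 128 = 10P, so P = 12.8 and Q = 18.8.
ΔP = 12.8 − 10 = +2.8.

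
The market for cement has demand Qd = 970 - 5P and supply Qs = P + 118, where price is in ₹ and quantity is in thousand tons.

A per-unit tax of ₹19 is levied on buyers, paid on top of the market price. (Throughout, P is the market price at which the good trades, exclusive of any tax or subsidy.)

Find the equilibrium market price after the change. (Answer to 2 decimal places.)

126.17

Original equilibrium: 970 - 5P = P + 118 gives 852 = 6P, so P = 142 and Q = 260.
Since buyers pay the price plus the tax, the effective demand curve becomes Qd = 875 - 5P.
Setting them equal: 875 - 5P = P + 118 → 757 = 6P, so P = 757/6 ≈ 126.1667 and Q = 1465/6 ≈ 244.1667.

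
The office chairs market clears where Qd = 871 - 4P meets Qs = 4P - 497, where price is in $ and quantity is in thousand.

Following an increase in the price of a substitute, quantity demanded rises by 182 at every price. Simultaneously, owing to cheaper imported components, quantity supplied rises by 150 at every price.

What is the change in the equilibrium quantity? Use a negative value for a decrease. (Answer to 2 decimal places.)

+166.00

Solve the original market: 871 - 4P = 4P - 497, hence P = 171 and Q = 187.
After the shift, demand is Qd = 1053 - 4P and supply is Qs = 4P - 347.
Equate the new curves: 1053 - 4P = 4P - 347, giving 1400 = 8P, P = 175, Q = 353.
ΔQ = 353 − 187 = +166.00.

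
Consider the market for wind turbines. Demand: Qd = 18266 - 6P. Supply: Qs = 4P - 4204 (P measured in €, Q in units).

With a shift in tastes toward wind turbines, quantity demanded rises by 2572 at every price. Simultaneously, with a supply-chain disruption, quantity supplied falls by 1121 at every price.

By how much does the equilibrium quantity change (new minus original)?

Solve the original market: 18266 - 6P = 4P - 4204, hence P = 2247 and Q = 4784.
The shock moves the curves to Qd = 20838 - 6P and Qs = 4P - 5325.
Clearing the new market: 20838 - 6P = 4P - 5325, so P = 2616.3 and Q = 5140.2.
ΔQ = 5140.2 − 4784 = +356.2.

+356.2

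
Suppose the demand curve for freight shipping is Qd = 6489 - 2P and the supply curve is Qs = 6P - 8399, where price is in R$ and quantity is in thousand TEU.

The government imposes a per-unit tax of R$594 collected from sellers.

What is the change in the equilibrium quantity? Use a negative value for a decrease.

-891

Solve the original market: 6489 - 2P = 6P - 8399, hence P = 1861 and Q = 2767.
Since sellers keep the price net of the tax, the effective supply curve becomes Qs = 6P - 11963.
New equilibrium: 6489 - 2P = 6P - 11963 ⇒ 18452 = 8P ⇒ P = 2306.5, Q = 1876.
ΔQ = 1876 − 2767 = -891.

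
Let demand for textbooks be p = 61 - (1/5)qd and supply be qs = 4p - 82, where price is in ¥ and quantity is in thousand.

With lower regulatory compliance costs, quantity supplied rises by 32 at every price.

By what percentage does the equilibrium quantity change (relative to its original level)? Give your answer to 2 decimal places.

Solve the original market: 305 - 5p = 4p - 82, hence p = 43 and q = 90.
With the change applied: demand qd = 305 - 5p, supply qs = 4p - 50.
Setting them equal: 305 - 5p = 4p - 50 → 355 = 9p, so p = 355/9 ≈ 39.4444 and q = 970/9 ≈ 107.7778.
%Δq = (107.7778 − 90) / 90 × 100 = +19.75%.

+19.75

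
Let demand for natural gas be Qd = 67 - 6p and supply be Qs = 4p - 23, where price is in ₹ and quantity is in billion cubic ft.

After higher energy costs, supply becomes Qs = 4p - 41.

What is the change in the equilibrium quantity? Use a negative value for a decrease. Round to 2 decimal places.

Solve the original market: 67 - 6p = 4p - 23, hence p = 9 and Q = 13.
With the change applied: demand Qd = 67 - 6p, supply Qs = 4p - 41.
Equate the new curves: 67 - 6p = 4p - 41, giving 108 = 10p, p = 10.8, Q = 2.2.
ΔQ = 2.2 − 13 = -10.80.

-10.80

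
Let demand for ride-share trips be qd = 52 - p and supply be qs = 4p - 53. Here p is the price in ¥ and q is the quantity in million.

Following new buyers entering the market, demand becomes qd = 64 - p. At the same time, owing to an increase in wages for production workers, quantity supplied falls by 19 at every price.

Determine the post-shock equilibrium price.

Solve the original market: 52 - p = 4p - 53, hence p = 21 and q = 31.
The shock moves the curves to qd = 64 - p and qs = 4p - 72.
Clearing the new market: 64 - p = 4p - 72, so p = 27.2 and q = 36.8.

27.2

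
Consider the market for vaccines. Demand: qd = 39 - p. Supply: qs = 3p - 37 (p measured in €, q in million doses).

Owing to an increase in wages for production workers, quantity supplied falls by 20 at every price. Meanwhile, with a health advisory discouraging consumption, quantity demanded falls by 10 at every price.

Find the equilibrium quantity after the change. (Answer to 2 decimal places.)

7.50

Solve the original market: 39 - p = 3p - 37, hence p = 19 and q = 20.
After the shift, demand is qd = 29 - p and supply is qs = 3p - 57.
New equilibrium: 29 - p = 3p - 57 ⇒ 86 = 4p ⇒ p = 21.5, q = 7.5.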